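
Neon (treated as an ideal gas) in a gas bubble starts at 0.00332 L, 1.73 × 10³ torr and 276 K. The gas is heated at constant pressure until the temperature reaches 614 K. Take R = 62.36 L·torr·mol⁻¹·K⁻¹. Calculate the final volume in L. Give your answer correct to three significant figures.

V₂ ≈ 0.00739 L

Isobaric, so V/T is constant: P₂ = P₁; V₂ = V₁·(T₂/T₁) = 0.007386 L.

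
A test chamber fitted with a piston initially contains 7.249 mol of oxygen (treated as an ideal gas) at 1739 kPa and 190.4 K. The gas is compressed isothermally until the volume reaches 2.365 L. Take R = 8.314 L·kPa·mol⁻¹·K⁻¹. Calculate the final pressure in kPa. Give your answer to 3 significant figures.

P₂ ≈ 4.85e+03 kPa

From PV = nRT: V₁ = nRT₁/P₁ = 6.599 L.
T constant ⇒ Boyle's law P V = const: T₂ = T₁; P₂ = P₁·(V₁/V₂) = 4852 kPa.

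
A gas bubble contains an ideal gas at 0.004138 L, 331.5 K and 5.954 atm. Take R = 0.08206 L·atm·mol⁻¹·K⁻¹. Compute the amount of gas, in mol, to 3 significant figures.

n ≈ 0.000906 mol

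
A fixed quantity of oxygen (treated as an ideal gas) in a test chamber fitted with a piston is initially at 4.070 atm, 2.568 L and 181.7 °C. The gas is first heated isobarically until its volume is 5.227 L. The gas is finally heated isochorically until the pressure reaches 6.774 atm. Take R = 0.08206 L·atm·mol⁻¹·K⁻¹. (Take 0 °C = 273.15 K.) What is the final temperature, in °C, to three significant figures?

Convert: T₁ = 454.8 K.
P constant ⇒ V ∝ T: P₂ = P₁; T₂ = T₁·(V₂/V₁) = 925.8 K.
Isochoric, so P/T is constant: V₃ = V₂; T₃ = T₂·(P₃/P₂) = 1541 K.

T₃ ≈ 1.27e+03 °C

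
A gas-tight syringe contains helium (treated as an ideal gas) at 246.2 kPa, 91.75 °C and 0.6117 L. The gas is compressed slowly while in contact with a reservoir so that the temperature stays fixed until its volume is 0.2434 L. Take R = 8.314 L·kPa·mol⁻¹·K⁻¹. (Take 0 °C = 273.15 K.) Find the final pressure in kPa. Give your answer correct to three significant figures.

P₂ ≈ 619 kPa

Convert: T₁ = 364.9 K.
T constant ⇒ Boyle's law P V = const: T₂ = T₁; P₂ = P₁·(V₁/V₂) = 618.7 kPa.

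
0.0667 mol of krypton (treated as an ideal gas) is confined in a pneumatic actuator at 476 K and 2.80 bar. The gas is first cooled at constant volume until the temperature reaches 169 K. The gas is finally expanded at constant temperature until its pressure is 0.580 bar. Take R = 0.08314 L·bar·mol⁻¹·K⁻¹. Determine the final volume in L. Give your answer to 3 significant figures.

From PV = nRT: V₁ = nRT₁/P₁ = 0.9427 L.
Isochoric, so P/T is constant: V₂ = V₁; P₂ = P₁·(T₂/T₁) = 0.9941 bar.
T constant ⇒ Boyle's law P V = const: T₃ = T₂; V₃ = V₂·(P₂/P₃) = 1.616 L.

V₃ ≈ 1.62 L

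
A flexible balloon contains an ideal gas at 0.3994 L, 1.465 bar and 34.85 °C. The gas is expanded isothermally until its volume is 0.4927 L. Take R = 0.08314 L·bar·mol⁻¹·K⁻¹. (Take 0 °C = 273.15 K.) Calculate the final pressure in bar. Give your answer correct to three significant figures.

Convert: T₁ = 308.0 K.
T constant ⇒ Boyle's law P V = const: T₂ = T₁; P₂ = P₁·(V₁/V₂) = 1.188 bar.

P₂ ≈ 1.19 bar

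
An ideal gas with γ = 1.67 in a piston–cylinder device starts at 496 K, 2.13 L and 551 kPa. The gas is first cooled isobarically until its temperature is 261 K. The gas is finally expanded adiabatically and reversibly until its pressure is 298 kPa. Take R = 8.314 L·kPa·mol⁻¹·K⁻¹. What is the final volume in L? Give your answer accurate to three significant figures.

Isobaric, so V/T is constant: P₂ = P₁; V₂ = V₁·(T₂/T₁) = 1.121 L.
Reversible adiabatic, γ = 1.67: T₃ = T₂·(P₃/P₂)^((γ−1)/γ) = 204.0 K; V₃ = V₂·(P₂/P₃)^(1/γ) = 1.619 L.

V₃ ≈ 1.62 L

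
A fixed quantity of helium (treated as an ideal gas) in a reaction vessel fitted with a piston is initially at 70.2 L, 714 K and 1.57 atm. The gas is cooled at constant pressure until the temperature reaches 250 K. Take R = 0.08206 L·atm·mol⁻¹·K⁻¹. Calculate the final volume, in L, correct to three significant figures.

V₂ ≈ 24.6 L

P constant ⇒ V ∝ T: P₂ = P₁; V₂ = V₁·(T₂/T₁) = 24.58 L.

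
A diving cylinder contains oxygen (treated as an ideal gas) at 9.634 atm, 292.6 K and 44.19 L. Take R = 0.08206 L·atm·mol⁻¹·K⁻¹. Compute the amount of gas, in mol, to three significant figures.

PV = nRT ⇒ n = PV/(RT) = (9.634 × 44.19) / (0.08206 × 292.6)

n ≈ 17.7 mol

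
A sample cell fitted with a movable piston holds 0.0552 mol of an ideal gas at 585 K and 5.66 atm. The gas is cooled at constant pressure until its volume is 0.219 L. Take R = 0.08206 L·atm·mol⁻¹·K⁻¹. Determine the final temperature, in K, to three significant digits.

T₂ ≈ 274 K

From PV = nRT: V₁ = nRT₁/P₁ = 0.4682 L.
Isobaric, so V/T is constant: P₂ = P₁; T₂ = T₁·(V₂/V₁) = 273.6 K.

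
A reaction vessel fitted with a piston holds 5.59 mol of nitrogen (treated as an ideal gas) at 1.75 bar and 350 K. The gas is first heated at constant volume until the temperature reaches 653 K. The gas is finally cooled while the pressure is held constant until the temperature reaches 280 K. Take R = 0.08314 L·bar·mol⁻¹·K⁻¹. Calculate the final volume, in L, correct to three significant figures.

V₃ ≈ 39.9 L

From PV = nRT: V₁ = nRT₁/P₁ = 92.95 L.
Isochoric, so P/T is constant: V₂ = V₁; P₂ = P₁·(T₂/T₁) = 3.265 bar.
P constant ⇒ V ∝ T: P₃ = P₂; V₃ = V₂·(T₃/T₂) = 39.86 L.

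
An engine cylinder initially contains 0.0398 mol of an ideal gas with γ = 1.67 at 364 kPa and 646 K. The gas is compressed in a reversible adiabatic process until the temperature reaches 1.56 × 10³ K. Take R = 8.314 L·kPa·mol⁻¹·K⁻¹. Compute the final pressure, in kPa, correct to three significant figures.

P₂ ≈ 3.28e+03 kPa

From PV = nRT: V₁ = nRT₁/P₁ = 0.5873 L.
Adiabatic (γ = 1.67), T V^(γ−1) and P V^γ constant: P₂ = P₁·(T₂/T₁)^(γ/(γ−1)) = 3277 kPa; V₂ = V₁·(T₁/T₂)^(1/(γ−1)) = 0.1575 L.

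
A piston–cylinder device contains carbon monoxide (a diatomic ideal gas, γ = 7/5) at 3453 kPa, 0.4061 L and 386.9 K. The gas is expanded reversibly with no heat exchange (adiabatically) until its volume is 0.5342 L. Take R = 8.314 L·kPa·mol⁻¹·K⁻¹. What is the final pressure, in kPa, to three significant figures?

P₂ ≈ 2.35e+03 kPa

Reversible adiabatic, γ = 7/5: T₂ = T₁·(V₁/V₂)^(γ−1) = 346.7 K; P₂ = P₁·(V₁/V₂)^γ = 2352 kPa.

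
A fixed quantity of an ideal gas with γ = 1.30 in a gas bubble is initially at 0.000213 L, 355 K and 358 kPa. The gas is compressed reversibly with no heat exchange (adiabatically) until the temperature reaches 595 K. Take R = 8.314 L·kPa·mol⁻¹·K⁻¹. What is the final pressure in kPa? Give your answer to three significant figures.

Reversible adiabatic, γ = 1.30: P₂ = P₁·(T₂/T₁)^(γ/(γ−1)) = 3356 kPa; V₂ = V₁·(T₁/T₂)^(1/(γ−1)) = 3.808e-05 L.

P₂ ≈ 3.36e+03 kPa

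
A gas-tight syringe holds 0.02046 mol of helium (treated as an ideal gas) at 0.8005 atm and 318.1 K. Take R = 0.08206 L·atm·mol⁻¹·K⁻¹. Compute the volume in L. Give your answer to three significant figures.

V ≈ 0.667 L

PV = nRT ⇒ V = nRT/P = (0.02046 × 0.08206 × 318.1) / 0.8005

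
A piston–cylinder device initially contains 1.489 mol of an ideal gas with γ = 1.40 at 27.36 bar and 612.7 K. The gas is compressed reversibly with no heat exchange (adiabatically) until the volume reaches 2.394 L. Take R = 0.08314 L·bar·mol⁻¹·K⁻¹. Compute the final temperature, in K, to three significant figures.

From PV = nRT: V₁ = nRT₁/P₁ = 2.772 L.
Reversible adiabatic, γ = 1.40: T₂ = T₁·(V₁/V₂)^(γ−1) = 649.7 K; P₂ = P₁·(V₁/V₂)^γ = 33.60 bar.

T₂ ≈ 650 K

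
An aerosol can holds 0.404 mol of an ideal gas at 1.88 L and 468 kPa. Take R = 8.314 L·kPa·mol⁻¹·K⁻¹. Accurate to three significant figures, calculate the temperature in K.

T ≈ 262 K

PV = nRT ⇒ T = PV/(nR) = (468 × 1.88) / (0.404 × 8.314)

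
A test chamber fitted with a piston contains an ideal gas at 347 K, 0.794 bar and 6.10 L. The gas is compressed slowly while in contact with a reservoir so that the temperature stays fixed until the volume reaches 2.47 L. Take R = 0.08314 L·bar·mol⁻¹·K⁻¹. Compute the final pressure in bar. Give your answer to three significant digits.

P₂ ≈ 1.96 bar

Isothermal, so P V is constant: T₂ = T₁; P₂ = P₁·(V₁/V₂) = 1.961 bar.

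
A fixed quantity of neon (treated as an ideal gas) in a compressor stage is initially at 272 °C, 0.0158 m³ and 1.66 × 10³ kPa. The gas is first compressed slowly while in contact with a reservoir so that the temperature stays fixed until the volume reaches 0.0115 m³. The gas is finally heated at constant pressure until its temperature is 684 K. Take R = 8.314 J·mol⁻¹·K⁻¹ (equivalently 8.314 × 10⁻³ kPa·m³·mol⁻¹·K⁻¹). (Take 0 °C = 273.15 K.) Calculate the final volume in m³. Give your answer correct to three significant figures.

Convert: T₁ = 545.1 K.
T constant ⇒ Boyle's law P V = const: T₂ = T₁; P₂ = P₁·(V₁/V₂) = 2281 kPa.
Isobaric, so V/T is constant: P₃ = P₂; V₃ = V₂·(T₃/T₂) = 0.01443 m³.

V₃ ≈ 0.0144 m³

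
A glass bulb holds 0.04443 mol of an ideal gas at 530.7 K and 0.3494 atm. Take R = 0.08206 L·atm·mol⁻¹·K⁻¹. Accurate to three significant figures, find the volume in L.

V ≈ 5.54 L

PV = nRT ⇒ V = nRT/P = (0.04443 × 0.08206 × 530.7) / 0.3494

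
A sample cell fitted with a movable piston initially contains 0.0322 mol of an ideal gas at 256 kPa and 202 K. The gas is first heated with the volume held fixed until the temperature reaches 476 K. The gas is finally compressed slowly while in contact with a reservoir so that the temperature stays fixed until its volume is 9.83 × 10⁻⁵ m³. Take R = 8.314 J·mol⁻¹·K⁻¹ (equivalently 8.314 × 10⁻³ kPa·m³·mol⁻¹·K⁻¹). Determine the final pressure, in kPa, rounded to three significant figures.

P₃ ≈ 1.30e+03 kPa

From PV = nRT: V₁ = nRT₁/P₁ = 0.0002112 m³.
V constant ⇒ P ∝ T: V₂ = V₁; P₂ = P₁·(T₂/T₁) = 603.2 kPa.
T constant ⇒ Boyle's law P V = const: T₃ = T₂; P₃ = P₂·(V₂/V₃) = 1296 kPa.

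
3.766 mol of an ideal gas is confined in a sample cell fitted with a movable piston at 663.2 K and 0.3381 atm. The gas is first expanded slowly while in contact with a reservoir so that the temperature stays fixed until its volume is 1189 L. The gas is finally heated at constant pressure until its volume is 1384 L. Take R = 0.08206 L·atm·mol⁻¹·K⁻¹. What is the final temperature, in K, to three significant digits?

T₃ ≈ 772 K

From PV = nRT: V₁ = nRT₁/P₁ = 606.2 L.
Isothermal, so P V is constant: T₂ = T₁; P₂ = P₁·(V₁/V₂) = 0.1724 atm.
Isobaric, so V/T is constant: P₃ = P₂; T₃ = T₂·(V₃/V₂) = 772.0 K.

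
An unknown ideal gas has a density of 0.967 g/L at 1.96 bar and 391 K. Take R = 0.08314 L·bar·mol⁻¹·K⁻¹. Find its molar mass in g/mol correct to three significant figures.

ρ = PM/(RT) ⇒ M = ρRT/P = (0.967 × 0.08314 × 391.0) / 1.96

M ≈ 16.0 g/mol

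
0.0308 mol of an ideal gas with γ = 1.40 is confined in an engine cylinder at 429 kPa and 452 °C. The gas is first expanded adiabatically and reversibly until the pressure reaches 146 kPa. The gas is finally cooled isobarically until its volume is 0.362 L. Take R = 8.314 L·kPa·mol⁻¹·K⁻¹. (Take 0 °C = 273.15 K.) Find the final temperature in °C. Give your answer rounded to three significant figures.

T₃ ≈ -66.8 °C

Convert: T₁ = 725.1 K.
From PV = nRT: V₁ = nRT₁/P₁ = 0.4328 L.
Reversible adiabatic, γ = 1.40: T₂ = T₁·(P₂/P₁)^((γ−1)/γ) = 532.9 K; V₂ = V₁·(P₁/P₂)^(1/γ) = 0.9347 L.
Isobaric, so V/T is constant: P₃ = P₂; T₃ = T₂·(V₃/V₂) = 206.4 K.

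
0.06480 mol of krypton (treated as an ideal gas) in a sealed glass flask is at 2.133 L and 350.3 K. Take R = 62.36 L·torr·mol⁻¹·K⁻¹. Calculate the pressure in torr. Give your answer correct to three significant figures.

PV = nRT ⇒ P = nRT/V = (0.06480 × 62.36 × 350.3) / 2.133

P ≈ 664 torr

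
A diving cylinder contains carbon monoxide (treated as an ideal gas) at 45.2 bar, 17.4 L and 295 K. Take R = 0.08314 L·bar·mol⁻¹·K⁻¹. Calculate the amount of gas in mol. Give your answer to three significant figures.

PV = nRT ⇒ n = PV/(RT) = (45.2 × 17.4) / (0.08314 × 295)

n ≈ 32.1 mol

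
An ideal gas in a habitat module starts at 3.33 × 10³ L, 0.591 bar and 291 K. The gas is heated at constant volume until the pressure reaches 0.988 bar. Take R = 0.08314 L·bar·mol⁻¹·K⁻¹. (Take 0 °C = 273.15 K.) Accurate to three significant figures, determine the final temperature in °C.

T₂ ≈ 213 °C

Isochoric, so P/T is constant: V₂ = V₁; T₂ = T₁·(P₂/P₁) = 486.5 K.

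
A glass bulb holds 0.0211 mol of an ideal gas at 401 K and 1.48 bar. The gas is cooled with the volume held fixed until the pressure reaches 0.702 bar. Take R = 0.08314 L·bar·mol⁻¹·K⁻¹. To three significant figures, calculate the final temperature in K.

From PV = nRT: V₁ = nRT₁/P₁ = 0.4753 L.
V constant ⇒ P ∝ T: V₂ = V₁; T₂ = T₁·(P₂/P₁) = 190.2 K.

T₂ ≈ 190 K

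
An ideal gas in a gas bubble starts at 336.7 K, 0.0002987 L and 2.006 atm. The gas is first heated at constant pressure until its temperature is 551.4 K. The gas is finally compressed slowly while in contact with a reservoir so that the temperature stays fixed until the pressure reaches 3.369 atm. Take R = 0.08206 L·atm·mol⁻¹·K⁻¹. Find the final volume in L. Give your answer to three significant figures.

V₃ ≈ 0.000291 L

Isobaric, so V/T is constant: P₂ = P₁; V₂ = V₁·(T₂/T₁) = 0.0004892 L.
T constant ⇒ Boyle's law P V = const: T₃ = T₂; V₃ = V₂·(P₂/P₃) = 0.0002913 L.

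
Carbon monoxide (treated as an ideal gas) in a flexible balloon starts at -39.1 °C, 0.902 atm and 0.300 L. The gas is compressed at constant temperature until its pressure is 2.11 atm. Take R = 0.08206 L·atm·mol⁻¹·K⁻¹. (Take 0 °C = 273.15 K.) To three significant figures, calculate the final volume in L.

Convert: T₁ = 234.0 K.
Isothermal, so P V is constant: T₂ = T₁; V₂ = V₁·(P₁/P₂) = 0.1282 L.

V₂ ≈ 0.128 L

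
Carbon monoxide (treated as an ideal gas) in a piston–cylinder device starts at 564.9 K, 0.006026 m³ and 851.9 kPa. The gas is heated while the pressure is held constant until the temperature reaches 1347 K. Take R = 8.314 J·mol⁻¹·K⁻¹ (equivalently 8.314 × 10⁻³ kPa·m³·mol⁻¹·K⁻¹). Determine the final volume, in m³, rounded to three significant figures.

Isobaric, so V/T is constant: P₂ = P₁; V₂ = V₁·(T₂/T₁) = 0.01437 m³.

V₂ ≈ 0.0144 m³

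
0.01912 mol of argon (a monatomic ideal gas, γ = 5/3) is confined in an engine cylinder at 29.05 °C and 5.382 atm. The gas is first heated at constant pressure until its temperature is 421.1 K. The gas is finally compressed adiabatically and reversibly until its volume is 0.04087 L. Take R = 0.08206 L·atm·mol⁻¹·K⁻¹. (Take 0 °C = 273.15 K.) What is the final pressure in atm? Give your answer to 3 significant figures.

P₃ ≈ 33.7 atm

Convert: T₁ = 302.2 K.
From PV = nRT: V₁ = nRT₁/P₁ = 0.08810 L.
P constant ⇒ V ∝ T: P₂ = P₁; V₂ = V₁·(T₂/T₁) = 0.1228 L.
Adiabatic (γ = 5/3), T V^(γ−1) and P V^γ constant: T₃ = T₂·(V₂/V₃)^(γ−1) = 876.6 K; P₃ = P₂·(V₂/V₃)^γ = 33.65 atm.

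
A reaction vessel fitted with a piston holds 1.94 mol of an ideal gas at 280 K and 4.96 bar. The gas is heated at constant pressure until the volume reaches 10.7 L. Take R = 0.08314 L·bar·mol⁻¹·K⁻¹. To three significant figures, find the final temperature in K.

T₂ ≈ 329 K

From PV = nRT: V₁ = nRT₁/P₁ = 9.105 L.
Isobaric, so V/T is constant: P₂ = P₁; T₂ = T₁·(V₂/V₁) = 329.0 K.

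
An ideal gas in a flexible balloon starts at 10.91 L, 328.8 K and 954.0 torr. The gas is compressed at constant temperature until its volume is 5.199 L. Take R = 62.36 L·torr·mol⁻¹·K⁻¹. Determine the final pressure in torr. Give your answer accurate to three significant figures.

P₂ ≈ 2.00e+03 torr

Isothermal, so P V is constant: T₂ = T₁; P₂ = P₁·(V₁/V₂) = 2002 torr.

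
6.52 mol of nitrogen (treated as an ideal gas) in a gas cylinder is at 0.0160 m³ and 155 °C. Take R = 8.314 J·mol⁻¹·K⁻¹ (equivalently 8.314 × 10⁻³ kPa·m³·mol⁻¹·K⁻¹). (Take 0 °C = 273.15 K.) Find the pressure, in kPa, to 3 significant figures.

P ≈ 1.45e+03 kPa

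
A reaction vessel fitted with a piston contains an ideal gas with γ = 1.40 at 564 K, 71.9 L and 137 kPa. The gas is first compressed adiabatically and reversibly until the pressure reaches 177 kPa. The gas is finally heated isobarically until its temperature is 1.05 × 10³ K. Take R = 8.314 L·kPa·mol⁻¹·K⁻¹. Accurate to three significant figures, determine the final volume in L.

Adiabatic (γ = 1.40), T V^(γ−1) and P V^γ constant: T₂ = T₁·(P₂/P₁)^((γ−1)/γ) = 606.8 K; V₂ = V₁·(P₁/P₂)^(1/γ) = 59.88 L.
P constant ⇒ V ∝ T: P₃ = P₂; V₃ = V₂·(T₃/T₂) = 103.6 L.

V₃ ≈ 104 L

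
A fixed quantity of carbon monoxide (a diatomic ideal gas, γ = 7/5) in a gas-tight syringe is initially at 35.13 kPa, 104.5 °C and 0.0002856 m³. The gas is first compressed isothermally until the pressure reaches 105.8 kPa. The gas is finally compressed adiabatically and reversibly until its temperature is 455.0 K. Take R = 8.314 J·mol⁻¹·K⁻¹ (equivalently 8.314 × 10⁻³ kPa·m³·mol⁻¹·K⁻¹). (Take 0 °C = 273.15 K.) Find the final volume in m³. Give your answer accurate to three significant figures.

Convert: T₁ = 377.6 K.
T constant ⇒ Boyle's law P V = const: T₂ = T₁; V₂ = V₁·(P₁/P₂) = 9.483e-05 m³.
Adiabatic (γ = 7/5), T V^(γ−1) and P V^γ constant: P₃ = P₂·(T₃/T₂)^(γ/(γ−1)) = 203.1 kPa; V₃ = V₂·(T₂/T₃)^(1/(γ−1)) = 5.952e-05 m³.

V₃ ≈ 5.95e-05 m³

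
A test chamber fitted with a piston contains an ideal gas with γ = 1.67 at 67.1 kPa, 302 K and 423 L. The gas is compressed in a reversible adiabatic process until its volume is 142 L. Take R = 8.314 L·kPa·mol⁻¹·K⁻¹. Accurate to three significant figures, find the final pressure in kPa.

P₂ ≈ 415 kPa

Adiabatic (γ = 1.67), T V^(γ−1) and P V^γ constant: T₂ = T₁·(V₁/V₂)^(γ−1) = 627.5 K; P₂ = P₁·(V₁/V₂)^γ = 415.3 kPa.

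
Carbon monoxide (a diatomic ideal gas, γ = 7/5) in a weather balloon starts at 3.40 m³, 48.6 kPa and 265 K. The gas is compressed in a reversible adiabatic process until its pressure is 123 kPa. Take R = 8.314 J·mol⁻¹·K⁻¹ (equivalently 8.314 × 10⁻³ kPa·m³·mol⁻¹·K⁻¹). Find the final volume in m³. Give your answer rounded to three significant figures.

Reversible adiabatic, γ = 7/5: T₂ = T₁·(P₂/P₁)^((γ−1)/γ) = 345.5 K; V₂ = V₁·(P₁/P₂)^(1/γ) = 1.752 m³.

V₂ ≈ 1.75 m³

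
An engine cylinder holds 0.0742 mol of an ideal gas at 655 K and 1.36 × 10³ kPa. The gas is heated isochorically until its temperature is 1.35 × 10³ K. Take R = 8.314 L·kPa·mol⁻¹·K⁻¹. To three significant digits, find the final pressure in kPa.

P₂ ≈ 2.80e+03 kPa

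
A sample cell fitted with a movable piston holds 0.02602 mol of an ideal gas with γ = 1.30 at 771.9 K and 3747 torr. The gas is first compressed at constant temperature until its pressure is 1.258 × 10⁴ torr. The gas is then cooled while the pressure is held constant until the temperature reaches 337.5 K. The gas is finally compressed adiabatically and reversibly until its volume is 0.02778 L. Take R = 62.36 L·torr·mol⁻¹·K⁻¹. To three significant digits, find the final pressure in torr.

P₄ ≈ 2.26e+04 torr

From PV = nRT: V₁ = nRT₁/P₁ = 0.3343 L.
T constant ⇒ Boyle's law P V = const: T₂ = T₁; V₂ = V₁·(P₁/P₂) = 0.09956 L.
Isobaric, so V/T is constant: P₃ = P₂; V₃ = V₂·(T₃/T₂) = 0.04353 L.
Reversible adiabatic, γ = 1.30: T₄ = T₃·(V₃/V₄)^(γ−1) = 386.2 K; P₄ = P₃·(V₃/V₄)^γ = 2.256e+04 torr.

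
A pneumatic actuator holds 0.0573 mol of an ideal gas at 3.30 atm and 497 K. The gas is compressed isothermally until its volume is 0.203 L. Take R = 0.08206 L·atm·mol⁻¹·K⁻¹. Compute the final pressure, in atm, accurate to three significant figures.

P₂ ≈ 11.5 atm

From PV = nRT: V₁ = nRT₁/P₁ = 0.7082 L.
T constant ⇒ Boyle's law P V = const: T₂ = T₁; P₂ = P₁·(V₁/V₂) = 11.51 atm.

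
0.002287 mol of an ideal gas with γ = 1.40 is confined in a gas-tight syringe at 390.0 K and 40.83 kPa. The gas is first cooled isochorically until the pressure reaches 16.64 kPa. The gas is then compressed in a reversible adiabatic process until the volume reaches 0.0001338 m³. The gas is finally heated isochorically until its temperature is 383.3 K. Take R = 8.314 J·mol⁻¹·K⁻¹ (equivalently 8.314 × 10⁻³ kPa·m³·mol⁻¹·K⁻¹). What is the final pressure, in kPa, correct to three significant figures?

From PV = nRT: V₁ = nRT₁/P₁ = 0.0001816 m³.
Isochoric, so P/T is constant: V₂ = V₁; T₂ = T₁·(P₂/P₁) = 158.9 K.
Adiabatic (γ = 1.40), T V^(γ−1) and P V^γ constant: T₃ = T₂·(V₂/V₃)^(γ−1) = 179.6 K; P₃ = P₂·(V₂/V₃)^γ = 25.52 kPa.
V constant ⇒ P ∝ T: V₄ = V₃; P₄ = P₃·(T₄/T₃) = 54.47 kPa.

P₄ ≈ 54.5 kPa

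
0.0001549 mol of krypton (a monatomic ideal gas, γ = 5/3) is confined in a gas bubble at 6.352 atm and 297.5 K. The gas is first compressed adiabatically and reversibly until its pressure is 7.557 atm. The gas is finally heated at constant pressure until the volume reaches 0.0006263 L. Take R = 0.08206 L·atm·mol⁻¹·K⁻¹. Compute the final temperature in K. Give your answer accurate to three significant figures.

T₃ ≈ 372 K

From PV = nRT: V₁ = nRT₁/P₁ = 0.0005953 L.
Reversible adiabatic, γ = 5/3: T₂ = T₁·(P₂/P₁)^((γ−1)/γ) = 318.9 K; V₂ = V₁·(P₁/P₂)^(1/γ) = 0.0005364 L.
P constant ⇒ V ∝ T: P₃ = P₂; T₃ = T₂·(V₃/V₂) = 372.3 K.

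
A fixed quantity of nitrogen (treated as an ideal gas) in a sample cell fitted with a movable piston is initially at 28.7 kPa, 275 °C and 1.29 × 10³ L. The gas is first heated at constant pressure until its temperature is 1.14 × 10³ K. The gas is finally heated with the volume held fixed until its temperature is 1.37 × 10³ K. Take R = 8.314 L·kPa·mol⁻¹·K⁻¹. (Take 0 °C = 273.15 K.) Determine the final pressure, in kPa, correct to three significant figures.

Convert: T₁ = 548.1 K.
P constant ⇒ V ∝ T: P₂ = P₁; V₂ = V₁·(T₂/T₁) = 2683 L.
Isochoric, so P/T is constant: V₃ = V₂; P₃ = P₂·(T₃/T₂) = 34.49 kPa.

P₃ ≈ 34.5 kPa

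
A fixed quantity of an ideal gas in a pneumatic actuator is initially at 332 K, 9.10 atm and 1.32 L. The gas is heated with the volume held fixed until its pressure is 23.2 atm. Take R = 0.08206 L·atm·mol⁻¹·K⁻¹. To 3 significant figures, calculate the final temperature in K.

T₂ ≈ 846 K

V constant ⇒ P ∝ T: V₂ = V₁; T₂ = T₁·(P₂/P₁) = 846.4 K.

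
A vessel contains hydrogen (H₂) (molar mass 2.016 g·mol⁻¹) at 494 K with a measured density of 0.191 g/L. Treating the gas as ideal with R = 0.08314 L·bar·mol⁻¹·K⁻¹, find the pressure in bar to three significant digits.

ρ = PM/(RT) ⇒ P = ρRT/M = (0.191 × 0.08314 × 494.0) / 2.016

P ≈ 3.89 bar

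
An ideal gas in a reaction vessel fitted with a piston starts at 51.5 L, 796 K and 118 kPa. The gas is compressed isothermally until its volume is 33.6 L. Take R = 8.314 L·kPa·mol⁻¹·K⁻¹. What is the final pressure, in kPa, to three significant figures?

P₂ ≈ 181 kPa

Isothermal, so P V is constant: T₂ = T₁; P₂ = P₁·(V₁/V₂) = 180.9 kPa.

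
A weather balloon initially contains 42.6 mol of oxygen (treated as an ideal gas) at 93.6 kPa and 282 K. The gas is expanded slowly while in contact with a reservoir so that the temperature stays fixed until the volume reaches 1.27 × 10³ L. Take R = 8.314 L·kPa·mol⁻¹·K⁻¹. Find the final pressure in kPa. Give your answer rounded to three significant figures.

P₂ ≈ 78.6 kPa

From PV = nRT: V₁ = nRT₁/P₁ = 1067 L.
T constant ⇒ Boyle's law P V = const: T₂ = T₁; P₂ = P₁·(V₁/V₂) = 78.64 kPa.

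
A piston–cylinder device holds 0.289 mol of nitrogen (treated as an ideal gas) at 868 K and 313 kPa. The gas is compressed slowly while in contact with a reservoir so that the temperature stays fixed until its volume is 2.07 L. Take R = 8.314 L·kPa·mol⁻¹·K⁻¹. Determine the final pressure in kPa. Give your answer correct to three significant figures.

P₂ ≈ 1.01e+03 kPa

From PV = nRT: V₁ = nRT₁/P₁ = 6.663 L.
T constant ⇒ Boyle's law P V = const: T₂ = T₁; P₂ = P₁·(V₁/V₂) = 1008 kPa.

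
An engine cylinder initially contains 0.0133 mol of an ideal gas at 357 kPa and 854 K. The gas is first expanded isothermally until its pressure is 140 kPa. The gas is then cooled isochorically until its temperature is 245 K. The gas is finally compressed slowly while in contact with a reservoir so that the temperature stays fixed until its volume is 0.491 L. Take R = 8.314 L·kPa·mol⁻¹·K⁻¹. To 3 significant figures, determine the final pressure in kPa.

From PV = nRT: V₁ = nRT₁/P₁ = 0.2645 L.
Isothermal, so P V is constant: T₂ = T₁; V₂ = V₁·(P₁/P₂) = 0.6745 L.
V constant ⇒ P ∝ T: V₃ = V₂; P₃ = P₂·(T₃/T₂) = 40.16 kPa.
T constant ⇒ Boyle's law P V = const: T₄ = T₃; P₄ = P₃·(V₃/V₄) = 55.18 kPa.

P₄ ≈ 55.2 kPa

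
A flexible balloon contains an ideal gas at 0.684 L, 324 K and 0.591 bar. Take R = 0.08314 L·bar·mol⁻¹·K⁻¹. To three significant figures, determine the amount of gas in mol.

PV = nRT ⇒ n = PV/(RT) = (0.591 × 0.684) / (0.08314 × 324)

n ≈ 0.0150 mol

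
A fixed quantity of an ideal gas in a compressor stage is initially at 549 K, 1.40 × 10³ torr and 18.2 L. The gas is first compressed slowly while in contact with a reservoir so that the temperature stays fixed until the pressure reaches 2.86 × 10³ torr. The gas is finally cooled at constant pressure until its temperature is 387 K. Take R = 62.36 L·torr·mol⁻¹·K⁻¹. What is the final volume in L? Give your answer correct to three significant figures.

T constant ⇒ Boyle's law P V = const: T₂ = T₁; V₂ = V₁·(P₁/P₂) = 8.909 L.
Isobaric, so V/T is constant: P₃ = P₂; V₃ = V₂·(T₃/T₂) = 6.280 L.

V₃ ≈ 6.28 L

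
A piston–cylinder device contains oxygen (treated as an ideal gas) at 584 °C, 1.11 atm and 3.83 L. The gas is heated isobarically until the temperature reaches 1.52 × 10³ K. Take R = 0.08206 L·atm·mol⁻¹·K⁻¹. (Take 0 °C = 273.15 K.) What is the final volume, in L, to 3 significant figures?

Convert: T₁ = 857.1 K.
P constant ⇒ V ∝ T: P₂ = P₁; V₂ = V₁·(T₂/T₁) = 6.792 L.

V₂ ≈ 6.79 L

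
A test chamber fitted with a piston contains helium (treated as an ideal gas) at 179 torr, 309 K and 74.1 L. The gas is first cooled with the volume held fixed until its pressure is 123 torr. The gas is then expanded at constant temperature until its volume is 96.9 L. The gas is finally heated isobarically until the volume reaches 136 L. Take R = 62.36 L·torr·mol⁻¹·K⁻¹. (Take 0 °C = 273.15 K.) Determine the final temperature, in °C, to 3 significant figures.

V constant ⇒ P ∝ T: V₂ = V₁; T₂ = T₁·(P₂/P₁) = 212.3 K.
T constant ⇒ Boyle's law P V = const: T₃ = T₂; P₃ = P₂·(V₂/V₃) = 94.06 torr.
Isobaric, so V/T is constant: P₄ = P₃; T₄ = T₃·(V₄/V₃) = 298.0 K.

T₄ ≈ 24.9 °C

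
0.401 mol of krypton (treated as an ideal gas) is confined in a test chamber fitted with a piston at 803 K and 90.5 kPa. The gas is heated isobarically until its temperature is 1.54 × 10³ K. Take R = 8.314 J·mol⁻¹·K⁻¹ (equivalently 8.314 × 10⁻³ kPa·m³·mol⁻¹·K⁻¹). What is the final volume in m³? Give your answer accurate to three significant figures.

From PV = nRT: V₁ = nRT₁/P₁ = 0.02958 m³.
P constant ⇒ V ∝ T: P₂ = P₁; V₂ = V₁·(T₂/T₁) = 0.05673 m³.

V₂ ≈ 0.0567 m³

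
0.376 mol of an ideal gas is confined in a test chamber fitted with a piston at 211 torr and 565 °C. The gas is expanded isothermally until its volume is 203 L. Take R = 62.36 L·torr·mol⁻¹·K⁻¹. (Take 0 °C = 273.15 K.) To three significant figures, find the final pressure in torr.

Convert: T₁ = 838.1 K.
From PV = nRT: V₁ = nRT₁/P₁ = 93.14 L.
Isothermal, so P V is constant: T₂ = T₁; P₂ = P₁·(V₁/V₂) = 96.81 torr.

P₂ ≈ 96.8 torr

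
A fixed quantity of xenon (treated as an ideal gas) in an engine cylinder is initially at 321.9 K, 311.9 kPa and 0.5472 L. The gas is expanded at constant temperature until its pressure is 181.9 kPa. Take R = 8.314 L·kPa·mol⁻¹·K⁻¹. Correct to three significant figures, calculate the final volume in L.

Isothermal, so P V is constant: T₂ = T₁; V₂ = V₁·(P₁/P₂) = 0.9383 L.

V₂ ≈ 0.938 L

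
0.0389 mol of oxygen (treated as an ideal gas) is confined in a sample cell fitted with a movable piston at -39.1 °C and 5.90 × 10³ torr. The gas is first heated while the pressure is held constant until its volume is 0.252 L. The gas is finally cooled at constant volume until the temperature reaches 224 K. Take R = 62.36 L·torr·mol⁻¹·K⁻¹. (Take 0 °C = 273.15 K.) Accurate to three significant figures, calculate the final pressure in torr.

P₃ ≈ 2.16e+03 torr

Convert: T₁ = 234.0 K.
From PV = nRT: V₁ = nRT₁/P₁ = 0.09623 L.
Isobaric, so V/T is constant: P₂ = P₁; T₂ = T₁·(V₂/V₁) = 612.9 K.
Isochoric, so P/T is constant: V₃ = V₂; P₃ = P₂·(T₃/T₂) = 2156 torr.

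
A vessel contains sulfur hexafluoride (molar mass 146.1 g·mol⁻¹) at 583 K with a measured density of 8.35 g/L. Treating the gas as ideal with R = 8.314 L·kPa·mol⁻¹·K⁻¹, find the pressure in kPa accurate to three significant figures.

P ≈ 277 kPa

ρ = PM/(RT) ⇒ P = ρRT/M = (8.35 × 8.314 × 583.0) / 146.1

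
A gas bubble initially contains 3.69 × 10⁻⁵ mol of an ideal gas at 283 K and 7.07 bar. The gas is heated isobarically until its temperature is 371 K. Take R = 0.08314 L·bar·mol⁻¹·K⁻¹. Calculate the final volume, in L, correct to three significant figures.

V₂ ≈ 0.000161 L

From PV = nRT: V₁ = nRT₁/P₁ = 0.0001228 L.
Isobaric, so V/T is constant: P₂ = P₁; V₂ = V₁·(T₂/T₁) = 0.0001610 L.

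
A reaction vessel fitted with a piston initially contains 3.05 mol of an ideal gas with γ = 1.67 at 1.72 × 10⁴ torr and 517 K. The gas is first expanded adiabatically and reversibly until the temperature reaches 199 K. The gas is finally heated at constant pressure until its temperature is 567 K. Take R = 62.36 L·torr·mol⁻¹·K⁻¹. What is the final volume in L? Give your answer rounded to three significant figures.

From PV = nRT: V₁ = nRT₁/P₁ = 5.717 L.
Reversible adiabatic, γ = 1.67: P₂ = P₁·(T₂/T₁)^(γ/(γ−1)) = 1592 torr; V₂ = V₁·(T₁/T₂)^(1/(γ−1)) = 23.77 L.
Isobaric, so V/T is constant: P₃ = P₂; V₃ = V₂·(T₃/T₂) = 67.73 L.

V₃ ≈ 67.7 L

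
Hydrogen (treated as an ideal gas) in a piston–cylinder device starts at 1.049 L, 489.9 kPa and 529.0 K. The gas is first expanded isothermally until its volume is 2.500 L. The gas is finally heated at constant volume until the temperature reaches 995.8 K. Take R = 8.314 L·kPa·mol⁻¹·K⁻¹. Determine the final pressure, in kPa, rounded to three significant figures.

Isothermal, so P V is constant: T₂ = T₁; P₂ = P₁·(V₁/V₂) = 205.6 kPa.
V constant ⇒ P ∝ T: V₃ = V₂; P₃ = P₂·(T₃/T₂) = 387.0 kPa.

P₃ ≈ 387 kPa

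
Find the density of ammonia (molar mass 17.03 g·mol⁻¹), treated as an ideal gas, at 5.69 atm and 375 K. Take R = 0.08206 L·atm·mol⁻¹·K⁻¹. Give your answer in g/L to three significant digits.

ρ = PM/(RT) = (5.69 × 17.03) / (0.08206 × 375.0)

ρ ≈ 3.15 g/L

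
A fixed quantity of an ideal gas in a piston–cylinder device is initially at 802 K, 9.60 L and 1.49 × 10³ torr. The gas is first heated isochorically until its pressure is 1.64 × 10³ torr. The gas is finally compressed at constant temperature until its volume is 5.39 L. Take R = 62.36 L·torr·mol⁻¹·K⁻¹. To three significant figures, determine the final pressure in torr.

P₃ ≈ 2.92e+03 torr

V constant ⇒ P ∝ T: V₂ = V₁; T₂ = T₁·(P₂/P₁) = 882.7 K.
T constant ⇒ Boyle's law P V = const: T₃ = T₂; P₃ = P₂·(V₂/V₃) = 2921 torr.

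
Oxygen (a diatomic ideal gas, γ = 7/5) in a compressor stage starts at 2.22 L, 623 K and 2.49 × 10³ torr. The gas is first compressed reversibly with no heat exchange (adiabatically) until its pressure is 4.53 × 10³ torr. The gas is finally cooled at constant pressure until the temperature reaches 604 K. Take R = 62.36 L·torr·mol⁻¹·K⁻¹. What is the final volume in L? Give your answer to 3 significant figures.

V₃ ≈ 1.18 L

Reversible adiabatic, γ = 7/5: T₂ = T₁·(P₂/P₁)^((γ−1)/γ) = 739.2 K; V₂ = V₁·(P₁/P₂)^(1/γ) = 1.448 L.
Isobaric, so V/T is constant: P₃ = P₂; V₃ = V₂·(T₃/T₂) = 1.183 L.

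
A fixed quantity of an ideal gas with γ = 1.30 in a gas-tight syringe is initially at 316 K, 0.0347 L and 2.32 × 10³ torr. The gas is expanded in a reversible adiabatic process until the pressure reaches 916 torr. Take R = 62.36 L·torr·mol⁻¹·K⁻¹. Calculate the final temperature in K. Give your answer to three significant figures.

T₂ ≈ 255 K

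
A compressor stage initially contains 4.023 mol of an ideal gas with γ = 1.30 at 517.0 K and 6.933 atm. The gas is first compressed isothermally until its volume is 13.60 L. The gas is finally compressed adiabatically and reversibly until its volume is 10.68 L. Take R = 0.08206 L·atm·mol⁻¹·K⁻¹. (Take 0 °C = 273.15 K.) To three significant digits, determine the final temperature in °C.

T₃ ≈ 283 °C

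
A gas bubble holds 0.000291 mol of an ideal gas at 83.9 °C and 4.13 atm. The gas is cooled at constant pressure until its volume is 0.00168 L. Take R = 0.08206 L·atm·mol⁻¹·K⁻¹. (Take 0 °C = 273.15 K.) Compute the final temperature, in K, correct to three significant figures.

Convert: T₁ = 357.0 K.
From PV = nRT: V₁ = nRT₁/P₁ = 0.002064 L.
Isobaric, so V/T is constant: P₂ = P₁; T₂ = T₁·(V₂/V₁) = 290.6 K.

T₂ ≈ 291 K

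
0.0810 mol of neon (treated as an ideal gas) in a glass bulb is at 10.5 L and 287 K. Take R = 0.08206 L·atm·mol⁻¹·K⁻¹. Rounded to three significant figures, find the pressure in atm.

PV = nRT ⇒ P = nRT/V = (0.0810 × 0.08206 × 287) / 10.5

P ≈ 0.182 atm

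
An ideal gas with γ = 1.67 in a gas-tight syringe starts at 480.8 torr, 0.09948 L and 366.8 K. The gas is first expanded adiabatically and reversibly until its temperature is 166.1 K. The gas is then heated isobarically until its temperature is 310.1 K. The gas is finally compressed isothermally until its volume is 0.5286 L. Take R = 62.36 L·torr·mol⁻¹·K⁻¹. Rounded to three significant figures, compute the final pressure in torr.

P₄ ≈ 76.5 torr

Reversible adiabatic, γ = 1.67: P₂ = P₁·(T₂/T₁)^(γ/(γ−1)) = 66.74 torr; V₂ = V₁·(T₁/T₂)^(1/(γ−1)) = 0.3245 L.
Isobaric, so V/T is constant: P₃ = P₂; V₃ = V₂·(T₃/T₂) = 0.6059 L.
T constant ⇒ Boyle's law P V = const: T₄ = T₃; P₄ = P₃·(V₃/V₄) = 76.50 torr.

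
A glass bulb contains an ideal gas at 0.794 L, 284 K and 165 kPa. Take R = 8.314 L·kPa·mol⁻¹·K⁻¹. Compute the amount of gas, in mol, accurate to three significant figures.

n ≈ 0.0555 mol

PV = nRT ⇒ n = PV/(RT) = (165 × 0.794) / (8.314 × 284)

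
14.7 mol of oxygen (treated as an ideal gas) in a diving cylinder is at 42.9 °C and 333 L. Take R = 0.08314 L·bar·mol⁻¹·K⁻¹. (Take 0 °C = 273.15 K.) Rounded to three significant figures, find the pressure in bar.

Convert: T = 316.05 K.
PV = nRT ⇒ P = nRT/V = (14.7 × 0.08314 × 316.05) / 333

P ≈ 1.16 bar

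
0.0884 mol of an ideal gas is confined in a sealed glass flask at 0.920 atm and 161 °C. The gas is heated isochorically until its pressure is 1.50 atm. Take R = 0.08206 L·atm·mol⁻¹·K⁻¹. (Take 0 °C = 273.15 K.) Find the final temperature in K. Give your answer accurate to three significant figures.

Convert: T₁ = 434.1 K.
From PV = nRT: V₁ = nRT₁/P₁ = 3.423 L.
V constant ⇒ P ∝ T: V₂ = V₁; T₂ = T₁·(P₂/P₁) = 707.9 K.

T₂ ≈ 708 K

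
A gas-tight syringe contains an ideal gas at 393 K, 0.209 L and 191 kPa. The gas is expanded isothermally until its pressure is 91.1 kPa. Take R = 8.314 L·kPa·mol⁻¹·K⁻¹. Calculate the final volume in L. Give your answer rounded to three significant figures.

V₂ ≈ 0.438 L

Isothermal, so P V is constant: T₂ = T₁; V₂ = V₁·(P₁/P₂) = 0.4382 L.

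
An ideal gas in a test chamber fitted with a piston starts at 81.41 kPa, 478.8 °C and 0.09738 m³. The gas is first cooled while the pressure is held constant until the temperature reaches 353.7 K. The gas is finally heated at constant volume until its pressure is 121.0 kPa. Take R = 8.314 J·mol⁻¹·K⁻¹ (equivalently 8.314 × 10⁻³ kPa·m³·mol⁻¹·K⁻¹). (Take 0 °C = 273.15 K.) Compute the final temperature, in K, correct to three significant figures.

Convert: T₁ = 752.0 K.
P constant ⇒ V ∝ T: P₂ = P₁; V₂ = V₁·(T₂/T₁) = 0.04581 m³.
V constant ⇒ P ∝ T: V₃ = V₂; T₃ = T₂·(P₃/P₂) = 525.7 K.

T₃ ≈ 526 K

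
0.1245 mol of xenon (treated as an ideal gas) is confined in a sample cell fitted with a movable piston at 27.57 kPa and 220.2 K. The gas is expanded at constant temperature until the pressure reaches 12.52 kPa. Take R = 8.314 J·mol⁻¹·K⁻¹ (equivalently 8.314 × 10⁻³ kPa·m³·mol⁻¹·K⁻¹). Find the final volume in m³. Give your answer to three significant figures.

From PV = nRT: V₁ = nRT₁/P₁ = 0.008267 m³.
Isothermal, so P V is constant: T₂ = T₁; V₂ = V₁·(P₁/P₂) = 0.01821 m³.

V₂ ≈ 0.0182 m³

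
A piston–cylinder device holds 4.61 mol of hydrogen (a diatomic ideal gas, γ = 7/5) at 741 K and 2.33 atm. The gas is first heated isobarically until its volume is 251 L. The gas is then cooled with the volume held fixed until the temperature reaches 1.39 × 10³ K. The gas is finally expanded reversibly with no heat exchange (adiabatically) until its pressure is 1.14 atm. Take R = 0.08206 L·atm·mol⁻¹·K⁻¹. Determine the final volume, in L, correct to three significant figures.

V₄ ≈ 388 L

From PV = nRT: V₁ = nRT₁/P₁ = 120.3 L.
P constant ⇒ V ∝ T: P₂ = P₁; T₂ = T₁·(V₂/V₁) = 1546 K.
V constant ⇒ P ∝ T: V₃ = V₂; P₃ = P₂·(T₃/T₂) = 2.095 atm.
Adiabatic (γ = 7/5), T V^(γ−1) and P V^γ constant: T₄ = T₃·(P₄/P₃)^((γ−1)/γ) = 1168 K; V₄ = V₃·(P₃/P₄)^(1/γ) = 387.6 L.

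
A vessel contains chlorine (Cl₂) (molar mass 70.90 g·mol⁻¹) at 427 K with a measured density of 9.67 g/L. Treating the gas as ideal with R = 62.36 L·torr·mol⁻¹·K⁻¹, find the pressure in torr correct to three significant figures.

ρ = PM/(RT) ⇒ P = ρRT/M = (9.67 × 62.36 × 427.0) / 70.90

P ≈ 3.63e+03 torr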